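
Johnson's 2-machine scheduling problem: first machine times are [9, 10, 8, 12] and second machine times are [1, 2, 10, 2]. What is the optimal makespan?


Apply Johnson's rule:
  Group 1 (a <= b): [(3, 8, 10)]
  Group 2 (a > b): [(2, 10, 2), (4, 12, 2), (1, 9, 1)]
Optimal job order: [3, 2, 4, 1]
Schedule:
  Job 3: M1 done at 8, M2 done at 18
  Job 2: M1 done at 18, M2 done at 20
  Job 4: M1 done at 30, M2 done at 32
  Job 1: M1 done at 39, M2 done at 40
Makespan = 40

40


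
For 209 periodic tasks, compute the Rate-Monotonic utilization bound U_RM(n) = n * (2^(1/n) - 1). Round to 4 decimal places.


Compute 2^(1/209) = 1.0033219993
Subtract 1: 1.0033219993 - 1 = 0.0033219993
Multiply by n: 209 * 0.0033219993 = 0.6942978537
Round to 4 dp: 0.6943

0.6943


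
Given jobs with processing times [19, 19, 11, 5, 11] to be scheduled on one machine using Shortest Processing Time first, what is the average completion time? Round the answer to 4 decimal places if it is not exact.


Sort jobs by processing time (SPT order): [5, 11, 11, 19, 19]
Compute completion times sequentially:
  Job 1: processing = 5, completes at 5
  Job 2: processing = 11, completes at 16
  Job 3: processing = 11, completes at 27
  Job 4: processing = 19, completes at 46
  Job 5: processing = 19, completes at 65
Sum of completion times = 159
Average completion time = 159/5 = 31.8

31.8


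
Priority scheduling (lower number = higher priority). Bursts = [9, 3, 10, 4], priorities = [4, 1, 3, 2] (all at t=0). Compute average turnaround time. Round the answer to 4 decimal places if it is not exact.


Sort by priority (ascending = highest first):
Order: [(1, 3), (2, 4), (3, 10), (4, 9)]
Completion times:
  Priority 1, burst=3, C=3
  Priority 2, burst=4, C=7
  Priority 3, burst=10, C=17
  Priority 4, burst=9, C=26
Average turnaround = 53/4 = 13.25

13.25


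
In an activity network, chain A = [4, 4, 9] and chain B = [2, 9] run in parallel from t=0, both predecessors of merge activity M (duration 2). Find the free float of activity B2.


ES(B2) = sum of predecessors on chain B = 2
EF(B2) = ES + duration = 2 + 9 = 11
Successor of B2 is M. ES(M) = max(sum(A), sum(B)) = max(17, 11) = 17
Free float = ES(successor) - EF(current) = 17 - 11 = 6

6


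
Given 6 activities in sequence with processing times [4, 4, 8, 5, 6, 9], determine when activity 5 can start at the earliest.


Activity 5 starts after activities 1 through 4 complete.
Predecessor durations: [4, 4, 8, 5]
ES = 4 + 4 + 8 + 5 = 21

21


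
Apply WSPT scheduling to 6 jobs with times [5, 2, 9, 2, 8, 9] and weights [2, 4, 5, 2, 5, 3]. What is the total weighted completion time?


Compute p/w ratios and sort ascending (WSPT): [(2, 4), (2, 2), (8, 5), (9, 5), (5, 2), (9, 3)]
Compute weighted completion times:
  Job (p=2,w=4): C=2, w*C=4*2=8
  Job (p=2,w=2): C=4, w*C=2*4=8
  Job (p=8,w=5): C=12, w*C=5*12=60
  Job (p=9,w=5): C=21, w*C=5*21=105
  Job (p=5,w=2): C=26, w*C=2*26=52
  Job (p=9,w=3): C=35, w*C=3*35=105
Total weighted completion time = 338

338


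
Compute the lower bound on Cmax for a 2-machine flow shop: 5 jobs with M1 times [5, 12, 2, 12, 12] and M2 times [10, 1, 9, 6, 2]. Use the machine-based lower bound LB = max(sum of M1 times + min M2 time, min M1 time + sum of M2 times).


LB1 = sum(M1 times) + min(M2 times) = 43 + 1 = 44
LB2 = min(M1 times) + sum(M2 times) = 2 + 28 = 30
Lower bound = max(LB1, LB2) = max(44, 30) = 44

44


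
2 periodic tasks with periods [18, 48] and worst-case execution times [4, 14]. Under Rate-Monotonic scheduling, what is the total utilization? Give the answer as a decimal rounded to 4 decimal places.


Compute individual utilizations (exact fractions):
  Task 1: C/T = 4/18 = 2/9 (approx. 0.2222)
  Task 2: C/T = 14/48 = 7/24 (approx. 0.2917)
Total utilization U = 2/9 + 7/24 = 37/72
Rounded to 4 decimal places: U = 0.5139
RM (Liu & Layland) bound for 2 tasks = 0.828427; compare with U = 37/72 (approx. 0.513889)
U <= bound, so schedulable by RM sufficient condition.

0.5139


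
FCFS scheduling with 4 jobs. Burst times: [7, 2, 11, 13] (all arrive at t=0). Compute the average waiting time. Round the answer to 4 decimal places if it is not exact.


FCFS order (as given): [7, 2, 11, 13]
Waiting times:
  Job 1: wait = 0
  Job 2: wait = 7
  Job 3: wait = 9
  Job 4: wait = 20
Sum of waiting times = 36
Average waiting time = 36/4 = 9.0

9.0


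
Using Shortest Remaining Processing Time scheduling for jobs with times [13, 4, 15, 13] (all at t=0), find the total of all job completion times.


Since all jobs arrive at t=0, SRPT equals SPT ordering.
SPT order: [4, 13, 13, 15]
Completion times:
  Job 1: p=4, C=4
  Job 2: p=13, C=17
  Job 3: p=13, C=30
  Job 4: p=15, C=45
Total completion time = 4 + 17 + 30 + 45 = 96

96


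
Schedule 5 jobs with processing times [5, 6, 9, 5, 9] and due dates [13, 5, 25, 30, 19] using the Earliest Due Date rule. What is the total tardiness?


Sort by due date (EDD order): [(6, 5), (5, 13), (9, 19), (9, 25), (5, 30)]
Compute completion times and tardiness:
  Job 1: p=6, d=5, C=6, tardiness=max(0,6-5)=1
  Job 2: p=5, d=13, C=11, tardiness=max(0,11-13)=0
  Job 3: p=9, d=19, C=20, tardiness=max(0,20-19)=1
  Job 4: p=9, d=25, C=29, tardiness=max(0,29-25)=4
  Job 5: p=5, d=30, C=34, tardiness=max(0,34-30)=4
Total tardiness = 10

10


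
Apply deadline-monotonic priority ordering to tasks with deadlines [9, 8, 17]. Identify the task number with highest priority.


Sort tasks by relative deadline (ascending):
  Task 2: deadline = 8
  Task 1: deadline = 9
  Task 3: deadline = 17
Priority order (highest first): [2, 1, 3]
Highest priority task = 2

2


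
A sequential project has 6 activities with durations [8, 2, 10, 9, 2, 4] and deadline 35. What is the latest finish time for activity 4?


LF(activity 4) = deadline - sum of successor durations
Successors: activities 5 through 6 with durations [2, 4]
Sum of successor durations = 6
LF = 35 - 6 = 29

29


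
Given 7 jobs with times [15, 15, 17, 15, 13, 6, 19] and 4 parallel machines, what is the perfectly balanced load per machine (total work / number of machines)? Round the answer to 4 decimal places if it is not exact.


Total processing time = 15 + 15 + 17 + 15 + 13 + 6 + 19 = 100
Number of machines = 4
Ideal balanced load = 100 / 4 = 25.0

25.0


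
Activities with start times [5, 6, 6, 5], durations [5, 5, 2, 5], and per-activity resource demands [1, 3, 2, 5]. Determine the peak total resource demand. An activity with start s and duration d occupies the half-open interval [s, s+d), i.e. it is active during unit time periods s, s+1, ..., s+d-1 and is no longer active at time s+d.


Each activity i is active on [start_i, start_i + duration_i).
Compute total resource usage per time slot:
  t=0: active resources = [], total = 0
  t=1: active resources = [], total = 0
  t=2: active resources = [], total = 0
  t=3: active resources = [], total = 0
  t=4: active resources = [], total = 0
  t=5: active resources = [1, 5], total = 6
  t=6: active resources = [1, 3, 2, 5], total = 11
  t=7: active resources = [1, 3, 2, 5], total = 11
  t=8: active resources = [1, 3, 5], total = 9
  t=9: active resources = [1, 3, 5], total = 9
  t=10: active resources = [3], total = 3
Peak resource demand = 11

11


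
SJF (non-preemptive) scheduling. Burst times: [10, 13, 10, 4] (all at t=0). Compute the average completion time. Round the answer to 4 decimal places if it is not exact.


SJF order (ascending): [4, 10, 10, 13]
Completion times:
  Job 1: burst=4, C=4
  Job 2: burst=10, C=14
  Job 3: burst=10, C=24
  Job 4: burst=13, C=37
Average completion = 79/4 = 19.75

19.75


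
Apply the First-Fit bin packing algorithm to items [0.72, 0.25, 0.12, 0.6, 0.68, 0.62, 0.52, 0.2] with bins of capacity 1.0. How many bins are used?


Place items sequentially using First-Fit:
  Item 0.72 -> new Bin 1
  Item 0.25 -> Bin 1 (now 0.97)
  Item 0.12 -> new Bin 2
  Item 0.6 -> Bin 2 (now 0.72)
  Item 0.68 -> new Bin 3
  Item 0.62 -> new Bin 4
  Item 0.52 -> new Bin 5
  Item 0.2 -> Bin 2 (now 0.92)
Total bins used = 5

5


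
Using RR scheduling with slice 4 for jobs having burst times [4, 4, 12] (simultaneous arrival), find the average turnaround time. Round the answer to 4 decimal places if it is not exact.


Time quantum = 4
Execution trace:
  J1 runs 4 units, time = 4
  J2 runs 4 units, time = 8
  J3 runs 4 units, time = 12
  J3 runs 4 units, time = 16
  J3 runs 4 units, time = 20
Finish times: [4, 8, 20]
Average turnaround = 32/3 = 10.6667

10.6667


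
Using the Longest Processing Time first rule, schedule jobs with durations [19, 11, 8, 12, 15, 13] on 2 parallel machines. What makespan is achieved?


Sort jobs in decreasing order (LPT): [19, 15, 13, 12, 11, 8]
Assign each job to the least loaded machine:
  Machine 1: jobs [19, 12, 8], load = 39
  Machine 2: jobs [15, 13, 11], load = 39
Makespan = max load = 39

39


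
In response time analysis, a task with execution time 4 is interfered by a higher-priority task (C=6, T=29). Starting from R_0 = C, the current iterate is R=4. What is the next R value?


R_next = C + ceil(R_prev / T_hp) * C_hp
ceil(4 / 29) = ceil(0.1379) = 1
Interference = 1 * 6 = 6
R_next = 4 + 6 = 10

10


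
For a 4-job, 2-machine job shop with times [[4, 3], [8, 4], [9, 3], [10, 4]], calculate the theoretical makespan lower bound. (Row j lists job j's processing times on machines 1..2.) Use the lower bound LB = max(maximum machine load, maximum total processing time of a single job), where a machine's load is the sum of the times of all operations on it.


Machine loads:
  Machine 1: 4 + 8 + 9 + 10 = 31
  Machine 2: 3 + 4 + 3 + 4 = 14
Max machine load = 31
Job totals:
  Job 1: 7
  Job 2: 12
  Job 3: 12
  Job 4: 14
Max job total = 14
Lower bound = max(31, 14) = 31

31


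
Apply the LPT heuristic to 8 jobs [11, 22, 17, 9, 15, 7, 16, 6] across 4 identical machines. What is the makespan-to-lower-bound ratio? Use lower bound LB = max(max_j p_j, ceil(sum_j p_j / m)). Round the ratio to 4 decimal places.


LPT order: [22, 17, 16, 15, 11, 9, 7, 6]
Machine loads after assignment: [28, 24, 25, 26]
LPT makespan = 28
Lower bound = max(max_job, ceil(total/4)) = max(22, 26) = 26
Ratio = 28 / 26 = 1.0769

1.0769


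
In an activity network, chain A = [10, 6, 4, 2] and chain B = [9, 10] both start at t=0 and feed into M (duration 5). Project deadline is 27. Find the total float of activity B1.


Forward pass: ES(B1) = sum of predecessors on chain B = 0
EF = ES + duration = 0 + 9 = 9
Backward pass: LF(M) = deadline = 27; LS(M) = 27 - 5 = 22
LF(B1) = LS(M) - sum(successors on chain B) = 22 - 10 = 12
LS = LF - duration = 12 - 9 = 3
Total float = LS - ES = 3 - 0 = 3

3


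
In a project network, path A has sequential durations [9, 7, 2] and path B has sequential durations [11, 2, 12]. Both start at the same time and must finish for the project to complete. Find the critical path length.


Path A total = 9 + 7 + 2 = 18
Path B total = 11 + 2 + 12 = 25
Critical path = longest path = max(18, 25) = 25

25


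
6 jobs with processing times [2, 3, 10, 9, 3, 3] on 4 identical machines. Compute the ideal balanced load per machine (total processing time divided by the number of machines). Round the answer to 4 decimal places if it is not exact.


Total processing time = 2 + 3 + 10 + 9 + 3 + 3 = 30
Number of machines = 4
Ideal balanced load = 30 / 4 = 7.5

7.5


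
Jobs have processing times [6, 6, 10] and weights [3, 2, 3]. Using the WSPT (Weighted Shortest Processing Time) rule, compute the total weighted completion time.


Compute p/w ratios and sort ascending (WSPT): [(6, 3), (6, 2), (10, 3)]
Compute weighted completion times:
  Job (p=6,w=3): C=6, w*C=3*6=18
  Job (p=6,w=2): C=12, w*C=2*12=24
  Job (p=10,w=3): C=22, w*C=3*22=66
Total weighted completion time = 108

108


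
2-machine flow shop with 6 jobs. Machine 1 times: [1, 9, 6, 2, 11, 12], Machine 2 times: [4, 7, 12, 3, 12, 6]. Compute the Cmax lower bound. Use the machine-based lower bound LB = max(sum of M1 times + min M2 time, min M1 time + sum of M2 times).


LB1 = sum(M1 times) + min(M2 times) = 41 + 3 = 44
LB2 = min(M1 times) + sum(M2 times) = 1 + 44 = 45
Lower bound = max(LB1, LB2) = max(44, 45) = 45

45


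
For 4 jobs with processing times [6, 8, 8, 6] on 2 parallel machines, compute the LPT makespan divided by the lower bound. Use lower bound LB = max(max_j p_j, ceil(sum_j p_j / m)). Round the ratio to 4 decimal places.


LPT order: [8, 8, 6, 6]
Machine loads after assignment: [14, 14]
LPT makespan = 14
Lower bound = max(max_job, ceil(total/2)) = max(8, 14) = 14
Ratio = 14 / 14 = 1.0

1.0


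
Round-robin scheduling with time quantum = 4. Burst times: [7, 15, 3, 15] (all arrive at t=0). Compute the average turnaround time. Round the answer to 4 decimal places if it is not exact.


Time quantum = 4
Execution trace:
  J1 runs 4 units, time = 4
  J2 runs 4 units, time = 8
  J3 runs 3 units, time = 11
  J4 runs 4 units, time = 15
  J1 runs 3 units, time = 18
  J2 runs 4 units, time = 22
  J4 runs 4 units, time = 26
  J2 runs 4 units, time = 30
  J4 runs 4 units, time = 34
  J2 runs 3 units, time = 37
  J4 runs 3 units, time = 40
Finish times: [18, 37, 11, 40]
Average turnaround = 106/4 = 26.5

26.5


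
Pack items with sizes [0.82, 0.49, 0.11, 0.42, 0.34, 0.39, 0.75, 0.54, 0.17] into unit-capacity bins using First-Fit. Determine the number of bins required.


Place items sequentially using First-Fit:
  Item 0.82 -> new Bin 1
  Item 0.49 -> new Bin 2
  Item 0.11 -> Bin 1 (now 0.93)
  Item 0.42 -> Bin 2 (now 0.91)
  Item 0.34 -> new Bin 3
  Item 0.39 -> Bin 3 (now 0.73)
  Item 0.75 -> new Bin 4
  Item 0.54 -> new Bin 5
  Item 0.17 -> Bin 3 (now 0.9)
Total bins used = 5

5


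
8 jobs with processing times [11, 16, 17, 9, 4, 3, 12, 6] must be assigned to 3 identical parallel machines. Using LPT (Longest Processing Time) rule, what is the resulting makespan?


Sort jobs in decreasing order (LPT): [17, 16, 12, 11, 9, 6, 4, 3]
Assign each job to the least loaded machine:
  Machine 1: jobs [17, 6, 4], load = 27
  Machine 2: jobs [16, 9], load = 25
  Machine 3: jobs [12, 11, 3], load = 26
Makespan = max load = 27

27


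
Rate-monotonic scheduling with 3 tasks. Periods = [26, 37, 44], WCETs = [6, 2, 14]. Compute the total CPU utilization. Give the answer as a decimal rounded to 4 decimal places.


Compute individual utilizations (exact fractions):
  Task 1: C/T = 6/26 = 3/13 (approx. 0.2308)
  Task 2: C/T = 2/37 (approx. 0.0541)
  Task 3: C/T = 14/44 = 7/22 (approx. 0.3182)
Total utilization U = 3/13 + 2/37 + 7/22 = 6381/10582
Rounded to 4 decimal places: U = 0.6030
RM (Liu & Layland) bound for 3 tasks = 0.779763; compare with U = 6381/10582 (approx. 0.603005)
U <= bound, so schedulable by RM sufficient condition.

0.6030


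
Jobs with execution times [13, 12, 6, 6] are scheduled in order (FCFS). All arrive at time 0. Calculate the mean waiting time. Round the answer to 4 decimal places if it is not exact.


FCFS order (as given): [13, 12, 6, 6]
Waiting times:
  Job 1: wait = 0
  Job 2: wait = 13
  Job 3: wait = 25
  Job 4: wait = 31
Sum of waiting times = 69
Average waiting time = 69/4 = 17.25

17.25


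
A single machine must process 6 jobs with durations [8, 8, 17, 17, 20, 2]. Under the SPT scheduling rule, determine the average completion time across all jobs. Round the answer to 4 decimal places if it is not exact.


Sort jobs by processing time (SPT order): [2, 8, 8, 17, 17, 20]
Compute completion times sequentially:
  Job 1: processing = 2, completes at 2
  Job 2: processing = 8, completes at 10
  Job 3: processing = 8, completes at 18
  Job 4: processing = 17, completes at 35
  Job 5: processing = 17, completes at 52
  Job 6: processing = 20, completes at 72
Sum of completion times = 189
Average completion time = 189/6 = 31.5

31.5


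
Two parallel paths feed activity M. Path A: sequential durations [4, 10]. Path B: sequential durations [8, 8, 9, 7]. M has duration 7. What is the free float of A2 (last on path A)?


ES(A2) = sum of predecessors on chain A = 4
EF(A2) = ES + duration = 4 + 10 = 14
Successor of A2 is M. ES(M) = max(sum(A), sum(B)) = max(14, 32) = 32
Free float = ES(successor) - EF(current) = 32 - 14 = 18

18


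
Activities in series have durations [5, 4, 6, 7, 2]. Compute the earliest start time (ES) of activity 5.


Activity 5 starts after activities 1 through 4 complete.
Predecessor durations: [5, 4, 6, 7]
ES = 5 + 4 + 6 + 7 = 22

22


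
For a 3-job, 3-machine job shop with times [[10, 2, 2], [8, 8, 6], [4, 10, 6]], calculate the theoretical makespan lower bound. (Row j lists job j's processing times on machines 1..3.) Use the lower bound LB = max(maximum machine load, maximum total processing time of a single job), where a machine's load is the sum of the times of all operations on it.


Machine loads:
  Machine 1: 10 + 8 + 4 = 22
  Machine 2: 2 + 8 + 10 = 20
  Machine 3: 2 + 6 + 6 = 14
Max machine load = 22
Job totals:
  Job 1: 14
  Job 2: 22
  Job 3: 20
Max job total = 22
Lower bound = max(22, 22) = 22

22


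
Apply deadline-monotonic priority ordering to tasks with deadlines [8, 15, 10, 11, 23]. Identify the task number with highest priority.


Sort tasks by relative deadline (ascending):
  Task 1: deadline = 8
  Task 3: deadline = 10
  Task 4: deadline = 11
  Task 2: deadline = 15
  Task 5: deadline = 23
Priority order (highest first): [1, 3, 4, 2, 5]
Highest priority task = 1

1


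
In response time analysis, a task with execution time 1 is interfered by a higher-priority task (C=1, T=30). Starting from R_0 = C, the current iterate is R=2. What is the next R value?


R_next = C + ceil(R_prev / T_hp) * C_hp
ceil(2 / 30) = ceil(0.0667) = 1
Interference = 1 * 1 = 1
R_next = 1 + 1 = 2
R_next = R_prev, so the iteration has converged (response time = 2).

2


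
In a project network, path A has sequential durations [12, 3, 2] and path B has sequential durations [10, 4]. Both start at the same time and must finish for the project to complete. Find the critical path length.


Path A total = 12 + 3 + 2 = 17
Path B total = 10 + 4 = 14
Critical path = longest path = max(17, 14) = 17

17


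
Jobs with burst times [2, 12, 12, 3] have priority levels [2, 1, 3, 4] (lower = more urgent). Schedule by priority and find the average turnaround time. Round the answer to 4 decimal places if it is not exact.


Sort by priority (ascending = highest first):
Order: [(1, 12), (2, 2), (3, 12), (4, 3)]
Completion times:
  Priority 1, burst=12, C=12
  Priority 2, burst=2, C=14
  Priority 3, burst=12, C=26
  Priority 4, burst=3, C=29
Average turnaround = 81/4 = 20.25

20.25


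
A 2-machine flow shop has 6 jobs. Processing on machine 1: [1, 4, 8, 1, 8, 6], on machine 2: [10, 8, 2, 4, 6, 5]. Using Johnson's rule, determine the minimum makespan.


Apply Johnson's rule:
  Group 1 (a <= b): [(1, 1, 10), (4, 1, 4), (2, 4, 8)]
  Group 2 (a > b): [(5, 8, 6), (6, 6, 5), (3, 8, 2)]
Optimal job order: [1, 4, 2, 5, 6, 3]
Schedule:
  Job 1: M1 done at 1, M2 done at 11
  Job 4: M1 done at 2, M2 done at 15
  Job 2: M1 done at 6, M2 done at 23
  Job 5: M1 done at 14, M2 done at 29
  Job 6: M1 done at 20, M2 done at 34
  Job 3: M1 done at 28, M2 done at 36
Makespan = 36

36


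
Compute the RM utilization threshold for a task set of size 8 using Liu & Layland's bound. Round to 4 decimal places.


Compute 2^(1/8) = 1.0905077327
Subtract 1: 1.0905077327 - 1 = 0.0905077327
Multiply by n: 8 * 0.0905077327 = 0.7240618616
Round to 4 dp: 0.7241

0.7241


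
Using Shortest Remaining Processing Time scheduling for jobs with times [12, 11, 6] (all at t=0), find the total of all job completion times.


Since all jobs arrive at t=0, SRPT equals SPT ordering.
SPT order: [6, 11, 12]
Completion times:
  Job 1: p=6, C=6
  Job 2: p=11, C=17
  Job 3: p=12, C=29
Total completion time = 6 + 17 + 29 = 52

52


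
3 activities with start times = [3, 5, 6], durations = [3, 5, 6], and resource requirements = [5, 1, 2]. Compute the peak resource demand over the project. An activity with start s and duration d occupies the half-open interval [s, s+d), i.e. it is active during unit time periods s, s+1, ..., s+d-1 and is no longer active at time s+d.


Each activity i is active on [start_i, start_i + duration_i).
Compute total resource usage per time slot:
  t=0: active resources = [], total = 0
  t=1: active resources = [], total = 0
  t=2: active resources = [], total = 0
  t=3: active resources = [5], total = 5
  t=4: active resources = [5], total = 5
  t=5: active resources = [5, 1], total = 6
  t=6: active resources = [1, 2], total = 3
  t=7: active resources = [1, 2], total = 3
  t=8: active resources = [1, 2], total = 3
  t=9: active resources = [1, 2], total = 3
  t=10: active resources = [2], total = 2
  t=11: active resources = [2], total = 2
Peak resource demand = 6

6


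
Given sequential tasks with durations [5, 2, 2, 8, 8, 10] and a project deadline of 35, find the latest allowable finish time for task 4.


LF(activity 4) = deadline - sum of successor durations
Successors: activities 5 through 6 with durations [8, 10]
Sum of successor durations = 18
LF = 35 - 18 = 17

17


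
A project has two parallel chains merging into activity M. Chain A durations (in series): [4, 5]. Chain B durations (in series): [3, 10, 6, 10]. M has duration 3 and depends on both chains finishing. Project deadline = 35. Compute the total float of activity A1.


Forward pass: ES(A1) = sum of predecessors on chain A = 0
EF = ES + duration = 0 + 4 = 4
Backward pass: LF(M) = deadline = 35; LS(M) = 35 - 3 = 32
LF(A1) = LS(M) - sum(successors on chain A) = 32 - 5 = 27
LS = LF - duration = 27 - 4 = 23
Total float = LS - ES = 23 - 0 = 23

23


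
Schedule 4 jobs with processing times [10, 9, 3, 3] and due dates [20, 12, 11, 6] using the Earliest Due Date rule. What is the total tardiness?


Sort by due date (EDD order): [(3, 6), (3, 11), (9, 12), (10, 20)]
Compute completion times and tardiness:
  Job 1: p=3, d=6, C=3, tardiness=max(0,3-6)=0
  Job 2: p=3, d=11, C=6, tardiness=max(0,6-11)=0
  Job 3: p=9, d=12, C=15, tardiness=max(0,15-12)=3
  Job 4: p=10, d=20, C=25, tardiness=max(0,25-20)=5
Total tardiness = 8

8


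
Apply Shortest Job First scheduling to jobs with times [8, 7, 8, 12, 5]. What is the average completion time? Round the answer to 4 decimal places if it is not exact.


SJF order (ascending): [5, 7, 8, 8, 12]
Completion times:
  Job 1: burst=5, C=5
  Job 2: burst=7, C=12
  Job 3: burst=8, C=20
  Job 4: burst=8, C=28
  Job 5: burst=12, C=40
Average completion = 105/5 = 21.0

21.0


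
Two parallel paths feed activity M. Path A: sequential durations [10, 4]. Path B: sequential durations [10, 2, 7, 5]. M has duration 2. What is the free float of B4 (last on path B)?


ES(B4) = sum of predecessors on chain B = 19
EF(B4) = ES + duration = 19 + 5 = 24
Successor of B4 is M. ES(M) = max(sum(A), sum(B)) = max(14, 24) = 24
Free float = ES(successor) - EF(current) = 24 - 24 = 0

0


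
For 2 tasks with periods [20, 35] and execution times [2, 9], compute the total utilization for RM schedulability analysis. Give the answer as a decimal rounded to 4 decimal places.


Compute individual utilizations (exact fractions):
  Task 1: C/T = 2/20 = 1/10 (approx. 0.1)
  Task 2: C/T = 9/35 (approx. 0.2571)
Total utilization U = 1/10 + 9/35 = 5/14
Rounded to 4 decimal places: U = 0.3571
RM (Liu & Layland) bound for 2 tasks = 0.828427; compare with U = 5/14 (approx. 0.357143)
U <= bound, so schedulable by RM sufficient condition.

0.3571


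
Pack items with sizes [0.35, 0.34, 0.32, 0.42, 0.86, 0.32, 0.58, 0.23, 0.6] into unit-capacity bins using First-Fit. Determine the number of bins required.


Place items sequentially using First-Fit:
  Item 0.35 -> new Bin 1
  Item 0.34 -> Bin 1 (now 0.69)
  Item 0.32 -> new Bin 2
  Item 0.42 -> Bin 2 (now 0.74)
  Item 0.86 -> new Bin 3
  Item 0.32 -> new Bin 4
  Item 0.58 -> Bin 4 (now 0.9)
  Item 0.23 -> Bin 1 (now 0.92)
  Item 0.6 -> new Bin 5
Total bins used = 5

5


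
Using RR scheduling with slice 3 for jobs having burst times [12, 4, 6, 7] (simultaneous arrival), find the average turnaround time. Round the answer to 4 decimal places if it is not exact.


Time quantum = 3
Execution trace:
  J1 runs 3 units, time = 3
  J2 runs 3 units, time = 6
  J3 runs 3 units, time = 9
  J4 runs 3 units, time = 12
  J1 runs 3 units, time = 15
  J2 runs 1 units, time = 16
  J3 runs 3 units, time = 19
  J4 runs 3 units, time = 22
  J1 runs 3 units, time = 25
  J4 runs 1 units, time = 26
  J1 runs 3 units, time = 29
Finish times: [29, 16, 19, 26]
Average turnaround = 90/4 = 22.5

22.5


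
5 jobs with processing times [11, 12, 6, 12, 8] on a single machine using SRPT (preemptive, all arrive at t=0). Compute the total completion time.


Since all jobs arrive at t=0, SRPT equals SPT ordering.
SPT order: [6, 8, 11, 12, 12]
Completion times:
  Job 1: p=6, C=6
  Job 2: p=8, C=14
  Job 3: p=11, C=25
  Job 4: p=12, C=37
  Job 5: p=12, C=49
Total completion time = 6 + 14 + 25 + 37 + 49 = 131

131


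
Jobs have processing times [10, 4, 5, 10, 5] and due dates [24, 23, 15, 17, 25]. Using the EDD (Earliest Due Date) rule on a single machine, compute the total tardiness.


Sort by due date (EDD order): [(5, 15), (10, 17), (4, 23), (10, 24), (5, 25)]
Compute completion times and tardiness:
  Job 1: p=5, d=15, C=5, tardiness=max(0,5-15)=0
  Job 2: p=10, d=17, C=15, tardiness=max(0,15-17)=0
  Job 3: p=4, d=23, C=19, tardiness=max(0,19-23)=0
  Job 4: p=10, d=24, C=29, tardiness=max(0,29-24)=5
  Job 5: p=5, d=25, C=34, tardiness=max(0,34-25)=9
Total tardiness = 14

14


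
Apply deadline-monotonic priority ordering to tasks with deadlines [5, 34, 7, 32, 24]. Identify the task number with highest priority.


Sort tasks by relative deadline (ascending):
  Task 1: deadline = 5
  Task 3: deadline = 7
  Task 5: deadline = 24
  Task 4: deadline = 32
  Task 2: deadline = 34
Priority order (highest first): [1, 3, 5, 4, 2]
Highest priority task = 1

1


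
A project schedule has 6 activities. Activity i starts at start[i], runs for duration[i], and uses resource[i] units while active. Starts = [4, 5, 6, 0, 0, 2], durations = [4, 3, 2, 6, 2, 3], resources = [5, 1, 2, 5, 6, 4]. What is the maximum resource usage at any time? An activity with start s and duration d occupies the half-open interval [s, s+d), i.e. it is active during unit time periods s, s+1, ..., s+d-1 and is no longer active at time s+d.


Each activity i is active on [start_i, start_i + duration_i).
Compute total resource usage per time slot:
  t=0: active resources = [5, 6], total = 11
  t=1: active resources = [5, 6], total = 11
  t=2: active resources = [5, 4], total = 9
  t=3: active resources = [5, 4], total = 9
  t=4: active resources = [5, 5, 4], total = 14
  t=5: active resources = [5, 1, 5], total = 11
  t=6: active resources = [5, 1, 2], total = 8
  t=7: active resources = [5, 1, 2], total = 8
Peak resource demand = 14

14


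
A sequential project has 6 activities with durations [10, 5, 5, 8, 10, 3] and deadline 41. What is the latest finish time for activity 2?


LF(activity 2) = deadline - sum of successor durations
Successors: activities 3 through 6 with durations [5, 8, 10, 3]
Sum of successor durations = 26
LF = 41 - 26 = 15

15


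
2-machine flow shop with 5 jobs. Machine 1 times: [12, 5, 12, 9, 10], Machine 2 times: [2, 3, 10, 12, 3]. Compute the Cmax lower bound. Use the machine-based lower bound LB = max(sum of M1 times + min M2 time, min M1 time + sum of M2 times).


LB1 = sum(M1 times) + min(M2 times) = 48 + 2 = 50
LB2 = min(M1 times) + sum(M2 times) = 5 + 30 = 35
Lower bound = max(LB1, LB2) = max(50, 35) = 50

50


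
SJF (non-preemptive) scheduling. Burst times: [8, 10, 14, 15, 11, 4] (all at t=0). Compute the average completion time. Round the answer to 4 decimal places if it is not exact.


SJF order (ascending): [4, 8, 10, 11, 14, 15]
Completion times:
  Job 1: burst=4, C=4
  Job 2: burst=8, C=12
  Job 3: burst=10, C=22
  Job 4: burst=11, C=33
  Job 5: burst=14, C=47
  Job 6: burst=15, C=62
Average completion = 180/6 = 30.0

30.0


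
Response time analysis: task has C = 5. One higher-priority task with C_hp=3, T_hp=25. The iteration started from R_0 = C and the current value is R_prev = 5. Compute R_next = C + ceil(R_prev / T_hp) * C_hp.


R_next = C + ceil(R_prev / T_hp) * C_hp
ceil(5 / 25) = ceil(0.2) = 1
Interference = 1 * 3 = 3
R_next = 5 + 3 = 8

8


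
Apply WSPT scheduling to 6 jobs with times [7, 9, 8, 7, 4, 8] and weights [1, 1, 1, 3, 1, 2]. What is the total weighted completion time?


Compute p/w ratios and sort ascending (WSPT): [(7, 3), (4, 1), (8, 2), (7, 1), (8, 1), (9, 1)]
Compute weighted completion times:
  Job (p=7,w=3): C=7, w*C=3*7=21
  Job (p=4,w=1): C=11, w*C=1*11=11
  Job (p=8,w=2): C=19, w*C=2*19=38
  Job (p=7,w=1): C=26, w*C=1*26=26
  Job (p=8,w=1): C=34, w*C=1*34=34
  Job (p=9,w=1): C=43, w*C=1*43=43
Total weighted completion time = 173

173


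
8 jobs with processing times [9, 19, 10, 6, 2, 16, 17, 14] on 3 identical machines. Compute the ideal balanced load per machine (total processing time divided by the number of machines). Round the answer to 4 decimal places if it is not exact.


Total processing time = 9 + 19 + 10 + 6 + 2 + 16 + 17 + 14 = 93
Number of machines = 3
Ideal balanced load = 93 / 3 = 31.0

31.0


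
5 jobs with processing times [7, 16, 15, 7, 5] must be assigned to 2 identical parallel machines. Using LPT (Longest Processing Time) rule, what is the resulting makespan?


Sort jobs in decreasing order (LPT): [16, 15, 7, 7, 5]
Assign each job to the least loaded machine:
  Machine 1: jobs [16, 7], load = 23
  Machine 2: jobs [15, 7, 5], load = 27
Makespan = max load = 27

27


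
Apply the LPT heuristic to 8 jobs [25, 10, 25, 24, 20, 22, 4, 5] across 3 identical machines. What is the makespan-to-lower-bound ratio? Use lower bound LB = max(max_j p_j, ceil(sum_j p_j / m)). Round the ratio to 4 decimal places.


LPT order: [25, 25, 24, 22, 20, 10, 5, 4]
Machine loads after assignment: [45, 44, 46]
LPT makespan = 46
Lower bound = max(max_job, ceil(total/3)) = max(25, 45) = 45
Ratio = 46 / 45 = 1.0222

1.0222


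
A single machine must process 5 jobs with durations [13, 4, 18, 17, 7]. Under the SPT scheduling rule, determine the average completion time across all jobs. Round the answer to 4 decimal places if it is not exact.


Sort jobs by processing time (SPT order): [4, 7, 13, 17, 18]
Compute completion times sequentially:
  Job 1: processing = 4, completes at 4
  Job 2: processing = 7, completes at 11
  Job 3: processing = 13, completes at 24
  Job 4: processing = 17, completes at 41
  Job 5: processing = 18, completes at 59
Sum of completion times = 139
Average completion time = 139/5 = 27.8

27.8


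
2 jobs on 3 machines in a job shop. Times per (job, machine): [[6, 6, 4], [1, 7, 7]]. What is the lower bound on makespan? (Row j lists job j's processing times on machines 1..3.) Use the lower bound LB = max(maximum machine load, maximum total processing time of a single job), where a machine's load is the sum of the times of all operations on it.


Machine loads:
  Machine 1: 6 + 1 = 7
  Machine 2: 6 + 7 = 13
  Machine 3: 4 + 7 = 11
Max machine load = 13
Job totals:
  Job 1: 16
  Job 2: 15
Max job total = 16
Lower bound = max(13, 16) = 16

16


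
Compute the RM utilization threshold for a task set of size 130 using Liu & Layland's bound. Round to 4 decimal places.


Compute 2^(1/130) = 1.0053461413
Subtract 1: 1.0053461413 - 1 = 0.0053461413
Multiply by n: 130 * 0.0053461413 = 0.6949983690
Round to 4 dp: 0.6950

0.6950


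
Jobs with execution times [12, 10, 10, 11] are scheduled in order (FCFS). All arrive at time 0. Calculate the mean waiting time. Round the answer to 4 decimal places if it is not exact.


FCFS order (as given): [12, 10, 10, 11]
Waiting times:
  Job 1: wait = 0
  Job 2: wait = 12
  Job 3: wait = 22
  Job 4: wait = 32
Sum of waiting times = 66
Average waiting time = 66/4 = 16.5

16.5


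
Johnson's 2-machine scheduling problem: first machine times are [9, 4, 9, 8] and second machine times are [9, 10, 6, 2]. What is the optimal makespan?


Apply Johnson's rule:
  Group 1 (a <= b): [(2, 4, 10), (1, 9, 9)]
  Group 2 (a > b): [(3, 9, 6), (4, 8, 2)]
Optimal job order: [2, 1, 3, 4]
Schedule:
  Job 2: M1 done at 4, M2 done at 14
  Job 1: M1 done at 13, M2 done at 23
  Job 3: M1 done at 22, M2 done at 29
  Job 4: M1 done at 30, M2 done at 32
Makespan = 32

32


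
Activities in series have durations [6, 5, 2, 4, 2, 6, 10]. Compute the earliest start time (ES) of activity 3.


Activity 3 starts after activities 1 through 2 complete.
Predecessor durations: [6, 5]
ES = 6 + 5 = 11

11


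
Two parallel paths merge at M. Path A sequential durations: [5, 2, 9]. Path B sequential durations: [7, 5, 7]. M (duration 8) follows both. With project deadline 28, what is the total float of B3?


Forward pass: ES(B3) = sum of predecessors on chain B = 12
EF = ES + duration = 12 + 7 = 19
Backward pass: LF(M) = deadline = 28; LS(M) = 28 - 8 = 20
LF(B3) = LS(M) - sum(successors on chain B) = 20 - 0 = 20
LS = LF - duration = 20 - 7 = 13
Total float = LS - ES = 13 - 12 = 1

1


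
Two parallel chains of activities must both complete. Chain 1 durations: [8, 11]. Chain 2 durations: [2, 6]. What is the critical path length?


Path A total = 8 + 11 = 19
Path B total = 2 + 6 = 8
Critical path = longest path = max(19, 8) = 19

19


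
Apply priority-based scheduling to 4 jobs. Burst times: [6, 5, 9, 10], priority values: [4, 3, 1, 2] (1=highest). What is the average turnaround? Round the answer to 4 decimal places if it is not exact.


Sort by priority (ascending = highest first):
Order: [(1, 9), (2, 10), (3, 5), (4, 6)]
Completion times:
  Priority 1, burst=9, C=9
  Priority 2, burst=10, C=19
  Priority 3, burst=5, C=24
  Priority 4, burst=6, C=30
Average turnaround = 82/4 = 20.5

20.5


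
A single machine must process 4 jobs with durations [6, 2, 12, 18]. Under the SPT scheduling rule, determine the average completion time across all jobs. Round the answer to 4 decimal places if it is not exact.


Sort jobs by processing time (SPT order): [2, 6, 12, 18]
Compute completion times sequentially:
  Job 1: processing = 2, completes at 2
  Job 2: processing = 6, completes at 8
  Job 3: processing = 12, completes at 20
  Job 4: processing = 18, completes at 38
Sum of completion times = 68
Average completion time = 68/4 = 17.0

17.0


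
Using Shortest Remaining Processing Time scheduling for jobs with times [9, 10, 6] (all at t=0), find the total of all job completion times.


Since all jobs arrive at t=0, SRPT equals SPT ordering.
SPT order: [6, 9, 10]
Completion times:
  Job 1: p=6, C=6
  Job 2: p=9, C=15
  Job 3: p=10, C=25
Total completion time = 6 + 15 + 25 = 46

46


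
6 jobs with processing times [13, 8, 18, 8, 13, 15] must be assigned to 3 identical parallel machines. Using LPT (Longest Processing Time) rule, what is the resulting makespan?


Sort jobs in decreasing order (LPT): [18, 15, 13, 13, 8, 8]
Assign each job to the least loaded machine:
  Machine 1: jobs [18, 8], load = 26
  Machine 2: jobs [15, 8], load = 23
  Machine 3: jobs [13, 13], load = 26
Makespan = max load = 26

26


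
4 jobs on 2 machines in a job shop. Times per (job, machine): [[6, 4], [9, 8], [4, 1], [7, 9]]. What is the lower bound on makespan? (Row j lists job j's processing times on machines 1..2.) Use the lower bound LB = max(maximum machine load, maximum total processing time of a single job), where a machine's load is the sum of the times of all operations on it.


Machine loads:
  Machine 1: 6 + 9 + 4 + 7 = 26
  Machine 2: 4 + 8 + 1 + 9 = 22
Max machine load = 26
Job totals:
  Job 1: 10
  Job 2: 17
  Job 3: 5
  Job 4: 16
Max job total = 17
Lower bound = max(26, 17) = 26

26


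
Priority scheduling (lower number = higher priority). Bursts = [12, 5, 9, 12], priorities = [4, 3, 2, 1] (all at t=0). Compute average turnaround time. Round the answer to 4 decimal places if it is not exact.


Sort by priority (ascending = highest first):
Order: [(1, 12), (2, 9), (3, 5), (4, 12)]
Completion times:
  Priority 1, burst=12, C=12
  Priority 2, burst=9, C=21
  Priority 3, burst=5, C=26
  Priority 4, burst=12, C=38
Average turnaround = 97/4 = 24.25

24.25


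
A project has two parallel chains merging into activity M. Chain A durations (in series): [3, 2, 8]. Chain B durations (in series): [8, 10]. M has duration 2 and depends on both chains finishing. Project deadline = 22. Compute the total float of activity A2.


Forward pass: ES(A2) = sum of predecessors on chain A = 3
EF = ES + duration = 3 + 2 = 5
Backward pass: LF(M) = deadline = 22; LS(M) = 22 - 2 = 20
LF(A2) = LS(M) - sum(successors on chain A) = 20 - 8 = 12
LS = LF - duration = 12 - 2 = 10
Total float = LS - ES = 10 - 3 = 7

7


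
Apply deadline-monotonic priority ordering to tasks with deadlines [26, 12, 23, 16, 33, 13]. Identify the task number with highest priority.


Sort tasks by relative deadline (ascending):
  Task 2: deadline = 12
  Task 6: deadline = 13
  Task 4: deadline = 16
  Task 3: deadline = 23
  Task 1: deadline = 26
  Task 5: deadline = 33
Priority order (highest first): [2, 6, 4, 3, 1, 5]
Highest priority task = 2

2


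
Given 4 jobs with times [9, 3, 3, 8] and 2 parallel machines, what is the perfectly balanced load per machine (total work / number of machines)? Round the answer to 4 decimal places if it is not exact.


Total processing time = 9 + 3 + 3 + 8 = 23
Number of machines = 2
Ideal balanced load = 23 / 2 = 11.5

11.5


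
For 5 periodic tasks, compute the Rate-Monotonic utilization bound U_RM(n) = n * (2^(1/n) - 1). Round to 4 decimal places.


Compute 2^(1/5) = 1.1486983550
Subtract 1: 1.1486983550 - 1 = 0.1486983550
Multiply by n: 5 * 0.1486983550 = 0.7434917750
Round to 4 dp: 0.7435

0.7435


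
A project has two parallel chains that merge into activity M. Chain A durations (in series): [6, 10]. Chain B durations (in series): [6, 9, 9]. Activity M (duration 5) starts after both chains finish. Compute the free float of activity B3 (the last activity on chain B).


ES(B3) = sum of predecessors on chain B = 15
EF(B3) = ES + duration = 15 + 9 = 24
Successor of B3 is M. ES(M) = max(sum(A), sum(B)) = max(16, 24) = 24
Free float = ES(successor) - EF(current) = 24 - 24 = 0

0


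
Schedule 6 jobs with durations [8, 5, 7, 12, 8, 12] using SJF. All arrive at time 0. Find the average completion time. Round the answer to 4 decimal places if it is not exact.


SJF order (ascending): [5, 7, 8, 8, 12, 12]
Completion times:
  Job 1: burst=5, C=5
  Job 2: burst=7, C=12
  Job 3: burst=8, C=20
  Job 4: burst=8, C=28
  Job 5: burst=12, C=40
  Job 6: burst=12, C=52
Average completion = 157/6 = 26.1667

26.1667


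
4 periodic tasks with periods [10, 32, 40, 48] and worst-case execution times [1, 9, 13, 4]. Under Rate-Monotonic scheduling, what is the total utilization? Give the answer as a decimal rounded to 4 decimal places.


Compute individual utilizations (exact fractions):
  Task 1: C/T = 1/10 (approx. 0.1)
  Task 2: C/T = 9/32 (approx. 0.2813)
  Task 3: C/T = 13/40 (approx. 0.325)
  Task 4: C/T = 4/48 = 1/12 (approx. 0.0833)
Total utilization U = 1/10 + 9/32 + 13/40 + 1/12 = 379/480
Rounded to 4 decimal places: U = 0.7896
RM (Liu & Layland) bound for 4 tasks = 0.756828; compare with U = 379/480 (approx. 0.789583)
bound < U <= 1, so the RM sufficient condition is not met (inconclusive; an exact test such as response-time analysis is needed).

0.7896


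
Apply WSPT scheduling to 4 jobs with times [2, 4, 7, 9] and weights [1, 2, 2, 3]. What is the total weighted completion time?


Compute p/w ratios and sort ascending (WSPT): [(2, 1), (4, 2), (9, 3), (7, 2)]
Compute weighted completion times:
  Job (p=2,w=1): C=2, w*C=1*2=2
  Job (p=4,w=2): C=6, w*C=2*6=12
  Job (p=9,w=3): C=15, w*C=3*15=45
  Job (p=7,w=2): C=22, w*C=2*22=44
Total weighted completion time = 103

103
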